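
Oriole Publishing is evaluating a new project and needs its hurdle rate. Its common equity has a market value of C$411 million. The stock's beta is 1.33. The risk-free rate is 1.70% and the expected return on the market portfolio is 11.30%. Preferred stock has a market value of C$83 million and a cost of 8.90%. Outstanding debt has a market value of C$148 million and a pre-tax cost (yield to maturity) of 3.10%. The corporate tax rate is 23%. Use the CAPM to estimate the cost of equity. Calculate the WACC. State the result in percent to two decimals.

Market risk premium = 11.3% − 1.7% = 9.6%.
Cost of equity via CAPM: Re = 1.7% + 1.33 × 9.6% = 14.4680%.
Total capital V = 411 + 83 + 148 = 642.
Equity: weight = 411/642 = 0.6402; cost = 14.468%.
Preferred: weight = 83/642 = 0.1293; cost = 8.9%.
Debt: weight = 148/642 = 0.2305; after-tax cost = 3.1% × (1 − 23%) = 2.3870%.
WACC = 0.6402 × 14.4680% + 0.1293 × 8.9000% + 0.2305 × 2.3870% = 10.9631%.

10.96%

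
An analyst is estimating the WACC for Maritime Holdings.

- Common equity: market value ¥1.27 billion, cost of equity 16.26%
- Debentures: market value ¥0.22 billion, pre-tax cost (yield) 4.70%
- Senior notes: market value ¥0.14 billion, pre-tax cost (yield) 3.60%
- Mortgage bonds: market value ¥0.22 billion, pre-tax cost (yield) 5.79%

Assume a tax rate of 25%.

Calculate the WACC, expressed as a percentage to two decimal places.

12.30%

Total capital V = 1.27 + 0.22 + 0.14 + 0.22 = 1.85.
Equity: weight = 1.27/1.85 = 0.6865; cost = 16.26%.
Debentures: weight = 0.22/1.85 = 0.1189; after-tax cost = 4.7% × (1 − 25%) = 3.5250%.
Senior notes: weight = 0.14/1.85 = 0.0757; after-tax cost = 3.6% × (1 − 25%) = 2.7000%.
Mortgage bonds: weight = 0.22/1.85 = 0.1189; after-tax cost = 5.79% × (1 − 25%) = 4.3425%.
WACC = 0.6865 × 16.2600% + 0.1189 × 3.5250% + 0.0757 × 2.7000% + 0.1189 × 4.3425% = 12.3022%.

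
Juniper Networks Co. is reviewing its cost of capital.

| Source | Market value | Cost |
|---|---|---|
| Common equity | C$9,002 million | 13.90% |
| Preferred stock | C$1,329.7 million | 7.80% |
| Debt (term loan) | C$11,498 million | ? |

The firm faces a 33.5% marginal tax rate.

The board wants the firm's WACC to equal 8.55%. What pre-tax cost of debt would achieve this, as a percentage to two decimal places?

Total capital V = 9002 + 1329.7 + 11498 = 21829.7.
Equity weight = 9002/21829.7 = 0.4124.
Preferred weight = 1329.7/21829.7 = 0.0609.
Term loan weight = 11498/21829.7 = 0.5267.
Equity contribution = 0.4124 × 13.9% = 5.7320%.
Preferred contribution = 0.0609 × 7.8% = 0.4751%.
Remaining for debt = 8.55% − 6.2071% = 2.3429%.
Rd × (1 − 33.5%) × 0.5267 = 2.3429%  ⇒  Rd = 6.6889%.

6.69%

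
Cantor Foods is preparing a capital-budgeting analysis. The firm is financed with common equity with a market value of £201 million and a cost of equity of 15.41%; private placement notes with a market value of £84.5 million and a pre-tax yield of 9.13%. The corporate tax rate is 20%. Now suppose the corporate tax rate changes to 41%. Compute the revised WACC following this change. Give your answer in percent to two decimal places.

After the change:
Total capital V = 201 + 84.5 = 285.5.
Equity: weight = 201/285.5 = 0.7040; cost = 15.41%.
Private placement notes: weight = 84.5/285.5 = 0.2960; after-tax cost = 9.13% × (1 − 41%) = 5.3867%.
WACC = 0.7040 × 15.4100% + 0.2960 × 5.3867% = 12.4434%.

12.44%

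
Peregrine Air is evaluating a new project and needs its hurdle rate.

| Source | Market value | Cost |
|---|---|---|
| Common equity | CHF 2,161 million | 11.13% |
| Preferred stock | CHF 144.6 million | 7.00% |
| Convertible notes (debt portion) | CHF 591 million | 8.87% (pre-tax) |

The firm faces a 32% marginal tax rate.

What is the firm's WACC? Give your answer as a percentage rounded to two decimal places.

9.88%

Total capital V = 2161 + 144.6 + 591 = 2896.6.
Equity: weight = 2161/2896.6 = 0.7460; cost = 11.13%.
Preferred: weight = 144.6/2896.6 = 0.0499; cost = 7%.
Convertible notes (debt portion): weight = 591/2896.6 = 0.2040; after-tax cost = 8.87% × (1 − 32%) = 6.0316%.
WACC = 0.7460 × 11.1300% + 0.0499 × 7.0000% + 0.2040 × 6.0316% = 9.8836%.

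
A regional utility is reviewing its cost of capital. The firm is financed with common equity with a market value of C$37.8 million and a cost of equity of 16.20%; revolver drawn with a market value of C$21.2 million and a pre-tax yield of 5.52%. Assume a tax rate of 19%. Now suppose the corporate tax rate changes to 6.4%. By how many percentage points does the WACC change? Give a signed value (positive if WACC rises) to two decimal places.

+0.25 pp

Current WACC:
Total capital V = 37.8 + 21.2 = 59.
Equity: weight = 37.8/59 = 0.6407; cost = 16.2%.
Revolver drawn: weight = 21.2/59 = 0.3593; after-tax cost = 5.52% × (1 − 19%) = 4.4712%.
WACC = 0.6407 × 16.2000% + 0.3593 × 4.4712% = 11.9856%.
After the change:
Total capital V = 37.8 + 21.2 = 59.
Equity: weight = 37.8/59 = 0.6407; cost = 16.2%.
Revolver drawn: weight = 21.2/59 = 0.3593; after-tax cost = 5.52% × (1 − 6.4%) = 5.1667%.
WACC = 0.6407 × 16.2000% + 0.3593 × 5.1667% = 12.2355%.
Change in WACC = 12.2355% − 11.9856% = 0.2499 pp.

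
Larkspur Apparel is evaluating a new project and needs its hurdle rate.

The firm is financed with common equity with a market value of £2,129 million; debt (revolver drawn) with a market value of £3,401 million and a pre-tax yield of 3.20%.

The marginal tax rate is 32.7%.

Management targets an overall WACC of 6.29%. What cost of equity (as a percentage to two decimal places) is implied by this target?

12.90%

Total capital V = 2129 + 3401 = 5530.
Equity weight = 2129/5530 = 0.3850.
Revolver drawn weight = 3401/5530 = 0.6150.
Debt contribution = 0.6150 × 3.2% × (1 − 32.7%) = 1.3245%.
Required equity contribution = 6.29% − 1.3245% = 4.9655%.
Re = 4.9655% / 0.3850 = 12.8977%.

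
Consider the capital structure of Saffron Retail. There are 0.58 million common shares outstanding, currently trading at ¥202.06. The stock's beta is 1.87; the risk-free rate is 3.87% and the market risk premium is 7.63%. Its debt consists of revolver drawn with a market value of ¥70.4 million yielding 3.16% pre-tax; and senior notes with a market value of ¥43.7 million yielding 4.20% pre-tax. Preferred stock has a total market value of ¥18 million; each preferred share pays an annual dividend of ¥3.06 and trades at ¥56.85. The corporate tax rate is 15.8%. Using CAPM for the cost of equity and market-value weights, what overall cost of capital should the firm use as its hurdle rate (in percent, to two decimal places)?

10.29%

Cost of equity via CAPM: Re = 3.87% + 1.87 × 7.63% = 18.1381%.
Cost of preferred: Rp = 3.06 / 56.85 = 5.3826%.
Market value of equity E = 202.06 × 0.58m = 117.1948m.
Total capital V = 117.1948 + 18 + 70.4 + 43.7 = 249.2948.
Equity: weight = 117.1948/249.2948 = 0.4701; cost = 18.1381%.
Preferred: weight = 18/249.2948 = 0.0722; cost = 5.3826%.
Revolver drawn: weight = 70.4/249.2948 = 0.2824; after-tax cost = 3.16% × (1 − 15.8%) = 2.6607%.
Senior notes: weight = 43.7/249.2948 = 0.1753; after-tax cost = 4.2% × (1 − 15.8%) = 3.5364%.
WACC = 0.4701 × 18.1381% + 0.0722 × 5.3826% + 0.2824 × 2.6607% + 0.1753 × 3.5364% = 10.2867%.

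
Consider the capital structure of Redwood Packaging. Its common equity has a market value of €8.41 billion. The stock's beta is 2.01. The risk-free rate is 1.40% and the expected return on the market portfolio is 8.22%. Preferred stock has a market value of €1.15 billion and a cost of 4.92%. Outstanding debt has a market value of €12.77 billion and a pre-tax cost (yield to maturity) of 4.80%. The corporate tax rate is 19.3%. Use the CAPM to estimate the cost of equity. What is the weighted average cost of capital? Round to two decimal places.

Market risk premium = 8.22% − 1.4% = 6.82%.
Cost of equity via CAPM: Re = 1.4% + 2.01 × 6.82% = 15.1082%.
Total capital V = 8.41 + 1.15 + 12.77 = 22.33.
Equity: weight = 8.41/22.33 = 0.3766; cost = 15.1082%.
Preferred: weight = 1.15/22.33 = 0.0515; cost = 4.92%.
Debt: weight = 12.77/22.33 = 0.5719; after-tax cost = 4.8% × (1 − 19.3%) = 3.8736%.
WACC = 0.3766 × 15.1082% + 0.0515 × 4.9200% + 0.5719 × 3.8736% = 8.1587%.

8.16%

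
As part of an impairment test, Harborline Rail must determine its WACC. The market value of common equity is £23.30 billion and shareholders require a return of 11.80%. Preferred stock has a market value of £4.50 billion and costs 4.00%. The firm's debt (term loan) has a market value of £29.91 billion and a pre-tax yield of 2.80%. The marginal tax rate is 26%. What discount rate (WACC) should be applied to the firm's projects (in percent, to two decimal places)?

Total capital V = 23.3 + 4.5 + 29.91 = 57.71.
Equity: weight = 23.3/57.71 = 0.4037; cost = 11.8%.
Preferred: weight = 4.5/57.71 = 0.0780; cost = 4%.
Term loan: weight = 29.91/57.71 = 0.5183; after-tax cost = 2.8% × (1 − 26%) = 2.0720%.
WACC = 0.4037 × 11.8000% + 0.0780 × 4.0000% + 0.5183 × 2.0720% = 6.1499%.

6.15%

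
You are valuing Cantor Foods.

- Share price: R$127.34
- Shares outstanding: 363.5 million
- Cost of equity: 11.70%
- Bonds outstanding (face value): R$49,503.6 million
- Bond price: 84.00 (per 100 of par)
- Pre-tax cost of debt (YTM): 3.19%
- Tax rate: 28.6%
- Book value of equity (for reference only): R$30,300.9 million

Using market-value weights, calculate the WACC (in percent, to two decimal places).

Market value of equity E = 127.34 × 363.5m = 46288.09m. Market value of debt D = 49503.6m × 84.0/100 = 41583.024m.
Total capital V = 46288.09 + 41583.024 = 87871.114.
Equity: weight = 46288.09/87871.114 = 0.5268; cost = 11.7%.
Bonds outstanding: weight = 41583.024/87871.114 = 0.4732; after-tax cost = 3.19% × (1 − 28.6%) = 2.2777%.
WACC = 0.5268 × 11.7000% + 0.4732 × 2.2777% = 7.2411%.

7.24%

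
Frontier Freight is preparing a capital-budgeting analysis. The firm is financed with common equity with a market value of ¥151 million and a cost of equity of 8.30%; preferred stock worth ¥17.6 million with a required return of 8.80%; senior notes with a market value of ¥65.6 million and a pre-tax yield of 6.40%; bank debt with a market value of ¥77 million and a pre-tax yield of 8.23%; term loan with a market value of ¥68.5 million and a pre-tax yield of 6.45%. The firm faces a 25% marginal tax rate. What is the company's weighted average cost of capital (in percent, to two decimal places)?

6.66%

Total capital V = 151 + 17.6 + 65.6 + 77 + 68.5 = 379.7.
Equity: weight = 151/379.7 = 0.3977; cost = 8.3%.
Preferred: weight = 17.6/379.7 = 0.0464; cost = 8.8%.
Senior notes: weight = 65.6/379.7 = 0.1728; after-tax cost = 6.4% × (1 − 25%) = 4.8000%.
Bank debt: weight = 77/379.7 = 0.2028; after-tax cost = 8.23% × (1 − 25%) = 6.1725%.
Term loan: weight = 68.5/379.7 = 0.1804; after-tax cost = 6.45% × (1 − 25%) = 4.8375%.
WACC = 0.3977 × 8.3000% + 0.0464 × 8.8000% + 0.1728 × 4.8000% + 0.2028 × 6.1725% + 0.1804 × 4.8375% = 6.6624%.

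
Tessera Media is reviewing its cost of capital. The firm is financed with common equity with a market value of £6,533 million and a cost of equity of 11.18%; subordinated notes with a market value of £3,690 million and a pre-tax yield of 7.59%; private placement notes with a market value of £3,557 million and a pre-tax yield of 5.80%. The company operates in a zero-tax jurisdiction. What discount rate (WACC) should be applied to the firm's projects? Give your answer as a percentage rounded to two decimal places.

8.83%

Total capital V = 6533 + 3690 + 3557 = 13780.
Equity: weight = 6533/13780 = 0.4741; cost = 11.18%.
Subordinated notes: weight = 3690/13780 = 0.2678; after-tax cost = 7.59% × (1 − 0%) = 7.5900%.
Private placement notes: weight = 3557/13780 = 0.2581; after-tax cost = 5.8% × (1 − 0%) = 5.8000%.
WACC = 0.4741 × 11.1800% + 0.2678 × 7.5900% + 0.2581 × 5.8000% = 8.8299%.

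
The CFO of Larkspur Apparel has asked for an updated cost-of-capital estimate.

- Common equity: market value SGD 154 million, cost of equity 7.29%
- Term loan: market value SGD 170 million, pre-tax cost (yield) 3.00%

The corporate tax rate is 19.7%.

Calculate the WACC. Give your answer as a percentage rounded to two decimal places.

4.73%

Total capital V = 154 + 170 = 324.
Equity: weight = 154/324 = 0.4753; cost = 7.29%.
Term loan: weight = 170/324 = 0.5247; after-tax cost = 3% × (1 − 19.7%) = 2.4090%.
WACC = 0.4753 × 7.2900% + 0.5247 × 2.4090% = 4.7290%.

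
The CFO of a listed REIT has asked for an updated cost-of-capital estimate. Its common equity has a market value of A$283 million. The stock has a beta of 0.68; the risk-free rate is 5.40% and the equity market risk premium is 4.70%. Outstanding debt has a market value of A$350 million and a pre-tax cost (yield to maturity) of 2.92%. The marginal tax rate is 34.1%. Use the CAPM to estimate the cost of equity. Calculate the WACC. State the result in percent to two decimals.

Cost of equity via CAPM: Re = 5.4% + 0.68 × 4.7% = 8.5960%.
Total capital V = 283 + 350 = 633.
Equity: weight = 283/633 = 0.4471; cost = 8.596%.
Debt: weight = 350/633 = 0.5529; after-tax cost = 2.92% × (1 − 34.1%) = 1.9243%.
WACC = 0.4471 × 8.5960% + 0.5529 × 1.9243% = 4.9071%.

4.91%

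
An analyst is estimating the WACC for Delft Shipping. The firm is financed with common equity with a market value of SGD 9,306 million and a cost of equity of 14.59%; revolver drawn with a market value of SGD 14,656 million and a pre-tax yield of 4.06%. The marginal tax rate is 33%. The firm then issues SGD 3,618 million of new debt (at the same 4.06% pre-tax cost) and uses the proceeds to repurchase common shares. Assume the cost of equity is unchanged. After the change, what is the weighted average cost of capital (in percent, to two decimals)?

After the change:
Total capital V = 5688 + 18274 = 23962.
Equity: weight = 5688/23962 = 0.2374; cost = 14.59%.
Revolver drawn: weight = 18274/23962 = 0.7626; after-tax cost = 4.06% × (1 − 33%) = 2.7202%.
WACC = 0.2374 × 14.5900% + 0.7626 × 2.7202% = 5.5378%.

5.54%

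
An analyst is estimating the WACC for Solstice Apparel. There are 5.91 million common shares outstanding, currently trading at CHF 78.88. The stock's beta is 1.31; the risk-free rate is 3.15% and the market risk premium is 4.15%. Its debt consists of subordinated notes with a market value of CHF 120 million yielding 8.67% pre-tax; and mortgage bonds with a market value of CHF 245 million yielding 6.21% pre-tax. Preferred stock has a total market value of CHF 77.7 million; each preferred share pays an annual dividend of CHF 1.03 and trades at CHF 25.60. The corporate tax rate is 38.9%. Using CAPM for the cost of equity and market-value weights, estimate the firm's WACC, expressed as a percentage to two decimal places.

6.47%

Cost of equity via CAPM: Re = 3.15% + 1.31 × 4.15% = 8.5865%.
Cost of preferred: Rp = 1.03 / 25.6 = 4.0234%.
Market value of equity E = 78.88 × 5.91m = 466.1808m.
Total capital V = 466.1808 + 77.7 + 120 + 245 = 908.8808.
Equity: weight = 466.1808/908.8808 = 0.5129; cost = 8.5865%.
Preferred: weight = 77.7/908.8808 = 0.0855; cost = 4.0234%.
Subordinated notes: weight = 120/908.8808 = 0.1320; after-tax cost = 8.67% × (1 − 38.9%) = 5.2974%.
Mortgage bonds: weight = 245/908.8808 = 0.2696; after-tax cost = 6.21% × (1 − 38.9%) = 3.7943%.
WACC = 0.5129 × 8.5865% + 0.0855 × 4.0234% + 0.1320 × 5.2974% + 0.2696 × 3.7943% = 6.4703%.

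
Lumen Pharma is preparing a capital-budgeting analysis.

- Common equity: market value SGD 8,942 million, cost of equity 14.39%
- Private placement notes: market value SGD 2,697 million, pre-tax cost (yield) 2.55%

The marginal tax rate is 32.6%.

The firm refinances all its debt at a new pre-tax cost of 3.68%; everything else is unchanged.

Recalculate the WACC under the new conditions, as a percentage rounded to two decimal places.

11.63%

After the change:
Total capital V = 8942 + 2697 = 11639.
Equity: weight = 8942/11639 = 0.7683; cost = 14.39%.
Private placement notes: weight = 2697/11639 = 0.2317; after-tax cost = 3.68% × (1 − 32.6%) = 2.4803%.
WACC = 0.7683 × 14.3900% + 0.2317 × 2.4803% = 11.6303%.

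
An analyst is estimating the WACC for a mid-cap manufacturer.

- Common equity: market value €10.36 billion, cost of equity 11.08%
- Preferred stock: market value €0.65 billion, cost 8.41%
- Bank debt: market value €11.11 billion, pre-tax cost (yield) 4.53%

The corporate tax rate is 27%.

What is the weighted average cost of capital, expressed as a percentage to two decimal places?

7.10%

Total capital V = 10.36 + 0.65 + 11.11 = 22.12.
Equity: weight = 10.36/22.12 = 0.4684; cost = 11.08%.
Preferred: weight = 0.65/22.12 = 0.0294; cost = 8.41%.
Bank debt: weight = 11.11/22.12 = 0.5023; after-tax cost = 4.53% × (1 − 27%) = 3.3069%.
WACC = 0.4684 × 11.0800% + 0.0294 × 8.4100% + 0.5023 × 3.3069% = 7.0974%.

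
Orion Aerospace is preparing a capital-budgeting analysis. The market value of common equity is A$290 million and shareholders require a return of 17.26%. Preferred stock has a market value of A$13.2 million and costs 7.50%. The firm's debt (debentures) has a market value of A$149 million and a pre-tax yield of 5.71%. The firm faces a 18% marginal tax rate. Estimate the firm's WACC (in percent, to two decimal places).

Total capital V = 290 + 13.2 + 149 = 452.2.
Equity: weight = 290/452.2 = 0.6413; cost = 17.26%.
Preferred: weight = 13.2/452.2 = 0.0292; cost = 7.5%.
Debentures: weight = 149/452.2 = 0.3295; after-tax cost = 5.71% × (1 − 18%) = 4.6822%.
WACC = 0.6413 × 17.2600% + 0.0292 × 7.5000% + 0.3295 × 4.6822% = 12.8307%.

12.83%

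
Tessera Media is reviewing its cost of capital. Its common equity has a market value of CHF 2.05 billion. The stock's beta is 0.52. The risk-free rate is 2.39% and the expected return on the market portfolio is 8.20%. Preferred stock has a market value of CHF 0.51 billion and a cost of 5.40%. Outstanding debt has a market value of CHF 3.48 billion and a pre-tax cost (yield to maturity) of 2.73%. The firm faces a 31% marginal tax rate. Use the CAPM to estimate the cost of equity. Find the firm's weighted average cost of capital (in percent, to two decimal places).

3.38%

Market risk premium = 8.2% − 2.39% = 5.81%.
Cost of equity via CAPM: Re = 2.39% + 0.52 × 5.81% = 5.4112%.
Total capital V = 2.05 + 0.51 + 3.48 = 6.04.
Equity: weight = 2.05/6.04 = 0.3394; cost = 5.4112%.
Preferred: weight = 0.51/6.04 = 0.0844; cost = 5.4%.
Debt: weight = 3.48/6.04 = 0.5762; after-tax cost = 2.73% × (1 − 31%) = 1.8837%.
WACC = 0.3394 × 5.4112% + 0.0844 × 5.4000% + 0.5762 × 1.8837% = 3.3779%.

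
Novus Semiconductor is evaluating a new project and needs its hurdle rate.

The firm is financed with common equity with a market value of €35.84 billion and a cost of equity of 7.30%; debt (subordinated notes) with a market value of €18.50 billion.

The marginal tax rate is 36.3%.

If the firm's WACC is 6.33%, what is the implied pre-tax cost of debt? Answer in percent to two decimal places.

6.99%

Total capital V = 35.84 + 18.5 = 54.34.
Equity weight = 35.84/54.34 = 0.6596.
Subordinated notes weight = 18.5/54.34 = 0.3404.
Equity contribution = 0.6596 × 7.3% = 4.8147%.
Remaining for debt = 6.33% − 4.8147% = 1.5153%.
Rd × (1 − 36.3%) × 0.3404 = 1.5153%  ⇒  Rd = 6.9872%.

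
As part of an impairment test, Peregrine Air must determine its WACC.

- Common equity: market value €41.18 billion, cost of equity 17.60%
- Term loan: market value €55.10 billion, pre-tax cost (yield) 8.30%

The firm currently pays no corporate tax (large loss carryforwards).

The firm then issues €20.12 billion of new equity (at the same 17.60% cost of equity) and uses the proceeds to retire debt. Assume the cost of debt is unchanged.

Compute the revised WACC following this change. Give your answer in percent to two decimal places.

After the change:
Total capital V = 61.3 + 34.98 = 96.28.
Equity: weight = 61.3/96.28 = 0.6367; cost = 17.6%.
Term loan: weight = 34.98/96.28 = 0.3633; after-tax cost = 8.3% × (1 − 0%) = 8.3000%.
WACC = 0.6367 × 17.6000% + 0.3633 × 8.3000% = 14.2212%.

14.22%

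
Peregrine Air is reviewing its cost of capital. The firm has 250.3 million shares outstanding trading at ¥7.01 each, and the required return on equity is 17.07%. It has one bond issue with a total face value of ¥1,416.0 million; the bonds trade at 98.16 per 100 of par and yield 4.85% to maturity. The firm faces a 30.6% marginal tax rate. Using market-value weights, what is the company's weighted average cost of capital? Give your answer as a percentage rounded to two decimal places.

11.01%

Market value of equity E = 7.01 × 250.3m = 1754.603m. Market value of debt D = 1416m × 98.16/100 = 1389.9456m.
Total capital V = 1754.603 + 1389.9456 = 3144.5486.
Equity: weight = 1754.603/3144.5486 = 0.5580; cost = 17.07%.
Bonds outstanding: weight = 1389.9456/3144.5486 = 0.4420; after-tax cost = 4.85% × (1 − 30.6%) = 3.3659%.
WACC = 0.5580 × 17.0700% + 0.4420 × 3.3659% = 11.0125%.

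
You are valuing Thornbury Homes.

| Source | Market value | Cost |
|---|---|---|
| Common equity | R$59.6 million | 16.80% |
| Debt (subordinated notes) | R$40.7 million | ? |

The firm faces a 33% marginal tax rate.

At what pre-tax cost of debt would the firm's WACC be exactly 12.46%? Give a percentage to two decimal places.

9.11%

Total capital V = 59.6 + 40.7 = 100.3.
Equity weight = 59.6/100.3 = 0.5942.
Subordinated notes weight = 40.7/100.3 = 0.4058.
Equity contribution = 0.5942 × 16.8% = 9.9829%.
Remaining for debt = 12.46% − 9.9829% = 2.4771%.
Rd × (1 − 33%) × 0.4058 = 2.4771%  ⇒  Rd = 9.1114%.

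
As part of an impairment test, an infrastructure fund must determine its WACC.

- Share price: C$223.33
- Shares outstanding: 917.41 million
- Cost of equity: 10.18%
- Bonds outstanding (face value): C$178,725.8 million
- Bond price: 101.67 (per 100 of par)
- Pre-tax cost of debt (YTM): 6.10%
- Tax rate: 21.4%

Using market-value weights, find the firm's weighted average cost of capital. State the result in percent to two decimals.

7.65%

Market value of equity E = 223.33 × 917.41m = 204885.1753m. Market value of debt D = 178725.8m × 101.67/100 = 181710.52086m.
Total capital V = 204885.1753 + 181710.52086 = 386595.69616.
Equity: weight = 204885.1753/386595.69616 = 0.5300; cost = 10.18%.
Bonds outstanding: weight = 181710.52086/386595.69616 = 0.4700; after-tax cost = 6.1% × (1 − 21.4%) = 4.7946%.
WACC = 0.5300 × 10.1800% + 0.4700 × 4.7946% = 7.6487%.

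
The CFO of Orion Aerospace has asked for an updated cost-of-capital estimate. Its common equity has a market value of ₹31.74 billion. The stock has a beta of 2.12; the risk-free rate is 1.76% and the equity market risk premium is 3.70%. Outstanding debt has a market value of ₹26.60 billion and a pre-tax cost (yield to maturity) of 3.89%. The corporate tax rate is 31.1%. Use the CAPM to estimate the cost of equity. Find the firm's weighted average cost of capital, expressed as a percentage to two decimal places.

Cost of equity via CAPM: Re = 1.76% + 2.12 × 3.7% = 9.6040%.
Total capital V = 31.74 + 26.6 = 58.34.
Equity: weight = 31.74/58.34 = 0.5441; cost = 9.604%.
Debt: weight = 26.6/58.34 = 0.4559; after-tax cost = 3.89% × (1 − 31.1%) = 2.6802%.
WACC = 0.5441 × 9.6040% + 0.4559 × 2.6802% = 6.4471%.

6.45%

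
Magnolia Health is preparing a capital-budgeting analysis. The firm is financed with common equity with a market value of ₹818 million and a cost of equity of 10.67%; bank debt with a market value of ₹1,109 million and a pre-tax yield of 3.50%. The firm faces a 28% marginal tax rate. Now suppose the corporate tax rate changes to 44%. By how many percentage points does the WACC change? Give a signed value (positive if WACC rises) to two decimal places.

-0.32 pp

Current WACC:
Total capital V = 818 + 1109 = 1927.
Equity: weight = 818/1927 = 0.4245; cost = 10.67%.
Bank debt: weight = 1109/1927 = 0.5755; after-tax cost = 3.5% × (1 − 28%) = 2.5200%.
WACC = 0.4245 × 10.6700% + 0.5755 × 2.5200% = 5.9796%.
After the change:
Total capital V = 818 + 1109 = 1927.
Equity: weight = 818/1927 = 0.4245; cost = 10.67%.
Bank debt: weight = 1109/1927 = 0.5755; after-tax cost = 3.5% × (1 − 44%) = 1.9600%.
WACC = 0.4245 × 10.6700% + 0.5755 × 1.9600% = 5.6573%.
Change in WACC = 5.6573% − 5.9796% = -0.3223 pp.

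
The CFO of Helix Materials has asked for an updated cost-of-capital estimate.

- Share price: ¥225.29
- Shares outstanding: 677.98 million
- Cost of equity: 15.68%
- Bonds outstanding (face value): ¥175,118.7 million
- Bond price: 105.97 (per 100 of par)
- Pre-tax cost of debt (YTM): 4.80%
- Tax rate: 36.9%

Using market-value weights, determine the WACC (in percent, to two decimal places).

8.74%

Market value of equity E = 225.29 × 677.98m = 152742.1142m. Market value of debt D = 175118.7m × 105.97/100 = 185573.28639m.
Total capital V = 152742.1142 + 185573.28639 = 338315.40059.
Equity: weight = 152742.1142/338315.40059 = 0.4515; cost = 15.68%.
Bonds outstanding: weight = 185573.28639/338315.40059 = 0.5485; after-tax cost = 4.8% × (1 − 36.9%) = 3.0288%.
WACC = 0.4515 × 15.6800% + 0.5485 × 3.0288% = 8.7405%.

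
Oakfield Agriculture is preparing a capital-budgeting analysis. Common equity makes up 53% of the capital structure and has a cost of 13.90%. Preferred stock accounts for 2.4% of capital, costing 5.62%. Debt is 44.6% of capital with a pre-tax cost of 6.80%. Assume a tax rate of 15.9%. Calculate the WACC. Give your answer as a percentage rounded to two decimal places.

10.05%

After-tax cost of debt = 6.8% × (1 − 15.9%) = 5.7188%.
WACC = 0.530 × 13.9000% + 0.024 × 5.6200% + 0.446 × 5.7188% = 10.0525%.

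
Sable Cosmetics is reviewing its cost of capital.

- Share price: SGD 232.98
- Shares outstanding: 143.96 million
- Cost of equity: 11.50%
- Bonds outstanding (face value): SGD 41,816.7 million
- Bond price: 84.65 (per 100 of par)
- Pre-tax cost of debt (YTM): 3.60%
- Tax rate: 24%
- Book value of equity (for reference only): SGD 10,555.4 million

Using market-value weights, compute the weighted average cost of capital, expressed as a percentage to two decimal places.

7.00%

Market value of equity E = 232.98 × 143.96m = 33539.8008m. Market value of debt D = 41816.7m × 84.65/100 = 35397.83655m.
Total capital V = 33539.8008 + 35397.83655 = 68937.63735.
Equity: weight = 33539.8008/68937.63735 = 0.4865; cost = 11.5%.
Bonds outstanding: weight = 35397.83655/68937.63735 = 0.5135; after-tax cost = 3.6% × (1 − 24%) = 2.7360%.
WACC = 0.4865 × 11.5000% + 0.5135 × 2.7360% = 6.9999%.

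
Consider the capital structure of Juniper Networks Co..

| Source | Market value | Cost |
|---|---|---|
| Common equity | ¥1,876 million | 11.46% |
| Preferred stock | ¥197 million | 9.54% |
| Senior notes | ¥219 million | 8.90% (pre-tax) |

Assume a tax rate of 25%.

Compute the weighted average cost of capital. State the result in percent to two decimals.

Total capital V = 1876 + 197 + 219 = 2292.
Equity: weight = 1876/2292 = 0.8185; cost = 11.46%.
Preferred: weight = 197/2292 = 0.0860; cost = 9.54%.
Senior notes: weight = 219/2292 = 0.0955; after-tax cost = 8.9% × (1 − 25%) = 6.6750%.
WACC = 0.8185 × 11.4600% + 0.0860 × 9.5400% + 0.0955 × 6.6750% = 10.8378%.

10.84%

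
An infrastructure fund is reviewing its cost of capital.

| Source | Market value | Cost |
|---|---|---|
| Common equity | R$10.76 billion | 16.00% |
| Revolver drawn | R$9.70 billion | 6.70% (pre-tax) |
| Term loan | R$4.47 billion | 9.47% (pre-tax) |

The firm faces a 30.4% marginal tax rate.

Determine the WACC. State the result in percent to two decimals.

9.90%

Total capital V = 10.76 + 9.7 + 4.47 = 24.93.
Equity: weight = 10.76/24.93 = 0.4316; cost = 16%.
Revolver drawn: weight = 9.7/24.93 = 0.3891; after-tax cost = 6.7% × (1 − 30.4%) = 4.6632%.
Term loan: weight = 4.47/24.93 = 0.1793; after-tax cost = 9.47% × (1 − 30.4%) = 6.5911%.
WACC = 0.4316 × 16.0000% + 0.3891 × 4.6632% + 0.1793 × 6.5911% = 9.9019%.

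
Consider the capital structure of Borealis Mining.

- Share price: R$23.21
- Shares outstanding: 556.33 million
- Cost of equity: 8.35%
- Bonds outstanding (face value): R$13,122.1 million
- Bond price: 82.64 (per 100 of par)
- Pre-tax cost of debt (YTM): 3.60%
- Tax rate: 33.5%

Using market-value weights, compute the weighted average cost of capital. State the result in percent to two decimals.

5.63%

Market value of equity E = 23.21 × 556.33m = 12912.4193m. Market value of debt D = 13122.1m × 82.64/100 = 10844.10344m.
Total capital V = 12912.4193 + 10844.10344 = 23756.52274.
Equity: weight = 12912.4193/23756.52274 = 0.5435; cost = 8.35%.
Bonds outstanding: weight = 10844.10344/23756.52274 = 0.4565; after-tax cost = 3.6% × (1 − 33.5%) = 2.3940%.
WACC = 0.5435 × 8.3500% + 0.4565 × 2.3940% = 5.6313%.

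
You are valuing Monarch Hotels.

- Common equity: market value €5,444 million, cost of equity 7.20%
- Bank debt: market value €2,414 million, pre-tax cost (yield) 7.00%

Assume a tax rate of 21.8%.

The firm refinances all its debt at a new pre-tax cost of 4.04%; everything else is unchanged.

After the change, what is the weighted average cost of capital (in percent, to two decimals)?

After the change:
Total capital V = 5444 + 2414 = 7858.
Equity: weight = 5444/7858 = 0.6928; cost = 7.2%.
Bank debt: weight = 2414/7858 = 0.3072; after-tax cost = 4.04% × (1 − 21.8%) = 3.1593%.
WACC = 0.6928 × 7.2000% + 0.3072 × 3.1593% = 5.9587%.

5.96%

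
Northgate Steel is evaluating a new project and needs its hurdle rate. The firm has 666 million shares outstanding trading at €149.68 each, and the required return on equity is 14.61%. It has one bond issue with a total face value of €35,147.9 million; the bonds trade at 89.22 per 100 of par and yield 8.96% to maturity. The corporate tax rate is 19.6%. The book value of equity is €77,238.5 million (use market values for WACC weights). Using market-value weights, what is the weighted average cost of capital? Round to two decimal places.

12.84%

Market value of equity E = 149.68 × 666m = 99686.88m. Market value of debt D = 35147.9m × 89.22/100 = 31358.95638m.
Total capital V = 99686.88 + 31358.95638 = 131045.83638.
Equity: weight = 99686.88/131045.83638 = 0.7607; cost = 14.61%.
Bonds outstanding: weight = 31358.95638/131045.83638 = 0.2393; after-tax cost = 8.96% × (1 − 19.6%) = 7.2038%.
WACC = 0.7607 × 14.6100% + 0.2393 × 7.2038% = 12.8377%.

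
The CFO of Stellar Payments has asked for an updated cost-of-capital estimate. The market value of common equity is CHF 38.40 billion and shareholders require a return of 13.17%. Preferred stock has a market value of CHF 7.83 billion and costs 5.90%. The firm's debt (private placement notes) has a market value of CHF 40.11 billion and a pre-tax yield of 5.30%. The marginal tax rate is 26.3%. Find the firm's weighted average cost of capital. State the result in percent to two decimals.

8.21%

Total capital V = 38.4 + 7.83 + 40.11 = 86.34.
Equity: weight = 38.4/86.34 = 0.4448; cost = 13.17%.
Preferred: weight = 7.83/86.34 = 0.0907; cost = 5.9%.
Private placement notes: weight = 40.11/86.34 = 0.4646; after-tax cost = 5.3% × (1 − 26.3%) = 3.9061%.
WACC = 0.4448 × 13.1700% + 0.0907 × 5.9000% + 0.4646 × 3.9061% = 8.2071%.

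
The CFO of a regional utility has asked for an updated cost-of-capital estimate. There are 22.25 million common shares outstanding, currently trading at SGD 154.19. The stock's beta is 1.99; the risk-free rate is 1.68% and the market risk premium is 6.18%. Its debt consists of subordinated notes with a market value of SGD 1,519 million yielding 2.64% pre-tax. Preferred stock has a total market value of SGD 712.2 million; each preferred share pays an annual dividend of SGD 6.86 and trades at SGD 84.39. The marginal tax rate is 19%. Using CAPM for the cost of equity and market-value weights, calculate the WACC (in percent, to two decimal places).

Cost of equity via CAPM: Re = 1.68% + 1.99 × 6.18% = 13.9782%.
Cost of preferred: Rp = 6.86 / 84.39 = 8.1289%.
Market value of equity E = 154.19 × 22.25m = 3430.7275m.
Total capital V = 3430.7275 + 712.2 + 1519 = 5661.9275.
Equity: weight = 3430.7275/5661.9275 = 0.6059; cost = 13.9782%.
Preferred: weight = 712.2/5661.9275 = 0.1258; cost = 8.1289%.
Subordinated notes: weight = 1519/5661.9275 = 0.2683; after-tax cost = 2.64% × (1 − 19%) = 2.1384%.
WACC = 0.6059 × 13.9782% + 0.1258 × 8.1289% + 0.2683 × 2.1384% = 10.0660%.

10.07%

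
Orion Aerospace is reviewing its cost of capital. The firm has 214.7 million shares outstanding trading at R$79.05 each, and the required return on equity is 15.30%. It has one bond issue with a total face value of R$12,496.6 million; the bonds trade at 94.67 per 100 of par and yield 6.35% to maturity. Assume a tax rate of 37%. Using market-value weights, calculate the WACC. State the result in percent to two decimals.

Market value of equity E = 79.05 × 214.7m = 16972.035m. Market value of debt D = 12496.6m × 94.67/100 = 11830.53122m.
Total capital V = 16972.035 + 11830.53122 = 28802.56622.
Equity: weight = 16972.035/28802.56622 = 0.5893; cost = 15.3%.
Bonds outstanding: weight = 11830.53122/28802.56622 = 0.4107; after-tax cost = 6.35% × (1 − 37%) = 4.0005%.
WACC = 0.5893 × 15.3000% + 0.4107 × 4.0005% = 10.6588%.

10.66%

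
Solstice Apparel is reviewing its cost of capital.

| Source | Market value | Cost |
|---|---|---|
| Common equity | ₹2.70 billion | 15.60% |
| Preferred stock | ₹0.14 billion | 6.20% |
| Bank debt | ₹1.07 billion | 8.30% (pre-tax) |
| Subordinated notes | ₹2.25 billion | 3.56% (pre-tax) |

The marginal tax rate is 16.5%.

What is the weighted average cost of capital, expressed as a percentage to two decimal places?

Total capital V = 2.7 + 0.14 + 1.07 + 2.25 = 6.16.
Equity: weight = 2.7/6.16 = 0.4383; cost = 15.6%.
Preferred: weight = 0.14/6.16 = 0.0227; cost = 6.2%.
Bank debt: weight = 1.07/6.16 = 0.1737; after-tax cost = 8.3% × (1 − 16.5%) = 6.9305%.
Subordinated notes: weight = 2.25/6.16 = 0.3653; after-tax cost = 3.56% × (1 − 16.5%) = 2.9726%.
WACC = 0.4383 × 15.6000% + 0.0227 × 6.2000% + 0.1737 × 6.9305% + 0.3653 × 2.9726% = 9.2682%.

9.27%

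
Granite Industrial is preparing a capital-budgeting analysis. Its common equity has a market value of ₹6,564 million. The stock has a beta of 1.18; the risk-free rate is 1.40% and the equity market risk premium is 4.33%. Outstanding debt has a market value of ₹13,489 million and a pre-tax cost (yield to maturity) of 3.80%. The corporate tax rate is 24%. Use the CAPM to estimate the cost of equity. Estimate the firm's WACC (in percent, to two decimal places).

4.07%

Cost of equity via CAPM: Re = 1.4% + 1.18 × 4.33% = 6.5094%.
Total capital V = 6564 + 13489 = 20053.
Equity: weight = 6564/20053 = 0.3273; cost = 6.5094%.
Debt: weight = 13489/20053 = 0.6727; after-tax cost = 3.8% × (1 − 24%) = 2.8880%.
WACC = 0.3273 × 6.5094% + 0.6727 × 2.8880% = 4.0734%.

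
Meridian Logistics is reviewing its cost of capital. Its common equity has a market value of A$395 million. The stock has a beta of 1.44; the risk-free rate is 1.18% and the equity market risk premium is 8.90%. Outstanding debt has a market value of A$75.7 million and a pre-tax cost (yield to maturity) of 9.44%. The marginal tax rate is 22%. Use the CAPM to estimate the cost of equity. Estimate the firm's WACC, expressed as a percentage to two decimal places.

Cost of equity via CAPM: Re = 1.18% + 1.44 × 8.9% = 13.9960%.
Total capital V = 395 + 75.7 = 470.7.
Equity: weight = 395/470.7 = 0.8392; cost = 13.996%.
Debt: weight = 75.7/470.7 = 0.1608; after-tax cost = 9.44% × (1 − 22%) = 7.3632%.
WACC = 0.8392 × 13.9960% + 0.1608 × 7.3632% = 12.9293%.

12.93%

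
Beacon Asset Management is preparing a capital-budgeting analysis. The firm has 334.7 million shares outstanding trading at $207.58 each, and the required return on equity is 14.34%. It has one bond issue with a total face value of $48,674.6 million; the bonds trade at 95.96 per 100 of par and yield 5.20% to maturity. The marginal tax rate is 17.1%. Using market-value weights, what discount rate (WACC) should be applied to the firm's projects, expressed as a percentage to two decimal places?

10.31%

Market value of equity E = 207.58 × 334.7m = 69477.026m. Market value of debt D = 48674.6m × 95.96/100 = 46708.14616m.
Total capital V = 69477.026 + 46708.14616 = 116185.17216.
Equity: weight = 69477.026/116185.17216 = 0.5980; cost = 14.34%.
Bonds outstanding: weight = 46708.14616/116185.17216 = 0.4020; after-tax cost = 5.2% × (1 − 17.1%) = 4.3108%.
WACC = 0.5980 × 14.3400% + 0.4020 × 4.3108% = 10.3081%.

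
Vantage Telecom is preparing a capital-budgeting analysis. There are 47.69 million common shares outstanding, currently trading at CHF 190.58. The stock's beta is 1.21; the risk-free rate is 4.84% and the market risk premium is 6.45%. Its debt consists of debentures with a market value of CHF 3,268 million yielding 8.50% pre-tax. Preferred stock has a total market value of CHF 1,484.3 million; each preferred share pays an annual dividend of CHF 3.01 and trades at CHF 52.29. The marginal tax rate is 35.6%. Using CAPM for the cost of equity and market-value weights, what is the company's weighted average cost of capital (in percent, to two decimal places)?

10.21%

Cost of equity via CAPM: Re = 4.84% + 1.21 × 6.45% = 12.6445%.
Cost of preferred: Rp = 3.01 / 52.29 = 5.7564%.
Market value of equity E = 190.58 × 47.69m = 9088.7602m.
Total capital V = 9088.7602 + 1484.3 + 3268 = 13841.0602.
Equity: weight = 9088.7602/13841.0602 = 0.6567; cost = 12.6445%.
Preferred: weight = 1484.3/13841.0602 = 0.1072; cost = 5.7564%.
Debentures: weight = 3268/13841.0602 = 0.2361; after-tax cost = 8.5% × (1 − 35.6%) = 5.4740%.
WACC = 0.6567 × 12.6445% + 0.1072 × 5.7564% + 0.2361 × 5.4740% = 10.2128%.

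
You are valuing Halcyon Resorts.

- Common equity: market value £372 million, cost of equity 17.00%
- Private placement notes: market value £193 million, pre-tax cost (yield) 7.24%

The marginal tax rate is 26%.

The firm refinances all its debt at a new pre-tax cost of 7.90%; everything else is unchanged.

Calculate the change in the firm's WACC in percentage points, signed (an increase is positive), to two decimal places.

Current WACC:
Total capital V = 372 + 193 = 565.
Equity: weight = 372/565 = 0.6584; cost = 17%.
Private placement notes: weight = 193/565 = 0.3416; after-tax cost = 7.24% × (1 − 26%) = 5.3576%.
WACC = 0.6584 × 17.0000% + 0.3416 × 5.3576% = 13.0230%.
After the change:
Total capital V = 372 + 193 = 565.
Equity: weight = 372/565 = 0.6584; cost = 17%.
Private placement notes: weight = 193/565 = 0.3416; after-tax cost = 7.9% × (1 − 26%) = 5.8460%.
WACC = 0.6584 × 17.0000% + 0.3416 × 5.8460% = 13.1899%.
Change in WACC = 13.1899% − 13.0230% = 0.1668 pp.

+0.17 pp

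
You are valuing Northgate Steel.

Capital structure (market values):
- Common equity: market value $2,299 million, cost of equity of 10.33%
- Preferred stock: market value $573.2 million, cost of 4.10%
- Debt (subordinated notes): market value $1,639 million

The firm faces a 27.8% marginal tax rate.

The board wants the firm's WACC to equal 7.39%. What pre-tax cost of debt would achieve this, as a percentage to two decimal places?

6.12%

Total capital V = 2299 + 573.2 + 1639 = 4511.2.
Equity weight = 2299/4511.2 = 0.5096.
Preferred weight = 573.2/4511.2 = 0.1271.
Subordinated notes weight = 1639/4511.2 = 0.3633.
Equity contribution = 0.5096 × 10.33% = 5.2644%.
Preferred contribution = 0.1271 × 4.1% = 0.5210%.
Remaining for debt = 7.39% − 5.7853% = 1.6047%.
Rd × (1 − 27.8%) × 0.3633 = 1.6047%  ⇒  Rd = 6.1173%.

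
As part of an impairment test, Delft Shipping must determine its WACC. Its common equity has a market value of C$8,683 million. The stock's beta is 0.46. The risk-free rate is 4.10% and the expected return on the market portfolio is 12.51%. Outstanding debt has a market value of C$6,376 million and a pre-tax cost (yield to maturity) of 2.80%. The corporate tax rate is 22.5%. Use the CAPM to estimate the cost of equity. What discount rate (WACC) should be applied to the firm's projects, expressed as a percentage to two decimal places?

5.51%

Market risk premium = 12.51% − 4.1% = 8.41%.
Cost of equity via CAPM: Re = 4.1% + 0.46 × 8.41% = 7.9686%.
Total capital V = 8683 + 6376 = 15059.
Equity: weight = 8683/15059 = 0.5766; cost = 7.9686%.
Debt: weight = 6376/15059 = 0.4234; after-tax cost = 2.8% × (1 − 22.5%) = 2.1700%.
WACC = 0.5766 × 7.9686% + 0.4234 × 2.1700% = 5.5135%.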